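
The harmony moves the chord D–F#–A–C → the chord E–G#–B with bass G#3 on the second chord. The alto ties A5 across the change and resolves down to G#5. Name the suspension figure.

9–8 suspension.

At the second chord the bass is G#3. The suspended A5 lies a ninth above the bass; after resolving down by step to G#5, the interval above the bass becomes an octave.
Suspension figures are named by those two intervals: 9–8.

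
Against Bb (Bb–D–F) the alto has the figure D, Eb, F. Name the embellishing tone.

The harmony at that moment is Bb major triad (Bb, D, F); Eb is not a chord tone.
It is approached by step up from D and left by step up to F.
Step in, step out in the same direction — a passing tone.

Eb is a passing tone.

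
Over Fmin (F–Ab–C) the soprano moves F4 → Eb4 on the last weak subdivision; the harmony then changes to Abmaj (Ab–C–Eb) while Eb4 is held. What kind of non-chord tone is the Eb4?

Eb4 is an anticipation.

The harmony at that moment is F minor triad (F, Ab, C); Eb4 is not a chord tone.
It is approached by step down from F4 and then sustained as the same pitch into the next harmony.
Arriving early and becoming a chord tone when the harmony changes — an anticipation.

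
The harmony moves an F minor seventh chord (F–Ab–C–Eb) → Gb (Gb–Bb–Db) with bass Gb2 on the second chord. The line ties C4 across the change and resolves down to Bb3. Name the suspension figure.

At the second chord the bass is Gb2. The suspended C4 lies a fourth above the bass; after resolving down by step to Bb3, the interval above the bass becomes a third.
Suspension figures are named by those two intervals: 4–3.

4–3 suspension.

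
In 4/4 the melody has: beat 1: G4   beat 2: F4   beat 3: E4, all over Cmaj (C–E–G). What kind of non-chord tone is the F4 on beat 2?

The harmony at that moment is C major triad (C, E, G); F4 is not a chord tone.
It is approached by step down from G4 and left by step down to E4.
Step in, step out in the same direction — a passing tone.

Passing tone.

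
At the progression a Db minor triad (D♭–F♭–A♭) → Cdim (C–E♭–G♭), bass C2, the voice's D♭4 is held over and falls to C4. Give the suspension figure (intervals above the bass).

At the second chord the bass is C2. The suspended D♭4 lies a ninth above the bass; after resolving down by step to C4, the interval above the bass becomes an octave.
Suspension figures are named by those two intervals: 9–8.

9–8 suspension.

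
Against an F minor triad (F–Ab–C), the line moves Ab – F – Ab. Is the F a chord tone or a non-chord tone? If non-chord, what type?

F minor triad contains F, Ab, C; F is the root, so it is a chord tone.

Chord tone (the root of F minor triad).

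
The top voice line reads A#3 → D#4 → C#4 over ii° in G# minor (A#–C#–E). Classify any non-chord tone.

D#4 is an appoggiatura.

The harmony at that moment is A# diminished triad (A#, C#, E); D#4 is not a chord tone.
It is approached by leap up from A#3 and left by step down to C#4.
Leap in, step out — an appoggiatura.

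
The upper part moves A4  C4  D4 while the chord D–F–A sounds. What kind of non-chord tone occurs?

The harmony at that moment is D minor triad (D, F, A); C4 is not a chord tone.
It is approached by leap down from A4 and left by step up to D4.
Leap in, step out — an appoggiatura.

C4 is an appoggiatura.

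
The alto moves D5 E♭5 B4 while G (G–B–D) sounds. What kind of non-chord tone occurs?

E♭5 is an escape tone.

The harmony at that moment is G major triad (G, B, D); E♭5 is not a chord tone.
It is approached by step up from D5 and left by leap down to B4.
Step in, leap out — an escape tone.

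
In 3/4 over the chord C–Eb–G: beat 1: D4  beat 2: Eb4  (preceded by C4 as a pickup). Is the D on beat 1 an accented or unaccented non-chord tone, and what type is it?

The harmony at that moment is C minor triad (C, Eb, G); D4 is not a chord tone.
It is approached by step up from C4 and left by step up to Eb4.
Step in, step out in the same direction — a passing tone.
It falls on the downbeat, so it is accented.

Accented passing tone.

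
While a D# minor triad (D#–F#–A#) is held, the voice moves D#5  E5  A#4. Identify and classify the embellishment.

E5 is an escape tone.

The harmony at that moment is D# minor triad (D#, F#, A#); E5 is not a chord tone.
It is approached by step up from D#5 and left by leap down to A#4.
Step in, leap out — an escape tone.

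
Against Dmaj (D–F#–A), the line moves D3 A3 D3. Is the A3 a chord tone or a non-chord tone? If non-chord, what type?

D major triad contains D, F#, A; A is the fifth, so it is a chord tone.

Chord tone (the fifth of D major triad).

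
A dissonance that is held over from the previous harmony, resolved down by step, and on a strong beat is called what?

Suspension.

Approach: by preparation — the pitch is first a chord tone, then held (tied or repeated) while the harmony changes under it. Departure: down by step. Metric position: strong.
A prepared dissonance that resolves downward by step — a suspension. (The same figure resolving upward would be a retardation.)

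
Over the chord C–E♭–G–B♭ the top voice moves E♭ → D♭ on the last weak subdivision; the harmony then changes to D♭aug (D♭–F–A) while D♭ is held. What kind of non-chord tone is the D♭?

The harmony at that moment is C minor seventh chord (C, E♭, G, B♭); D♭ is not a chord tone.
It is approached by step down from E♭ and then sustained as the same pitch into the next harmony.
Arriving early and becoming a chord tone when the harmony changes — an anticipation.

D♭ is an anticipation.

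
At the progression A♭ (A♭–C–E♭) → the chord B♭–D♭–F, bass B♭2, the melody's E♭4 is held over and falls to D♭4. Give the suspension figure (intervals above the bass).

4–3 suspension.

At the second chord the bass is B♭2. The suspended E♭4 lies a fourth above the bass; after resolving down by step to D♭4, the interval above the bass becomes a third.
Suspension figures are named by those two intervals: 4–3.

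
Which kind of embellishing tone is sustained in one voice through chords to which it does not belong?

Pedal tone.

Approach: none. Departure: none — a single pitch is sustained while the chords change around it, passing through harmonies that do not contain it.
No melodic motion at all; the dissonance is created entirely by the moving harmonies against the stationary note — a pedal tone (pedal point).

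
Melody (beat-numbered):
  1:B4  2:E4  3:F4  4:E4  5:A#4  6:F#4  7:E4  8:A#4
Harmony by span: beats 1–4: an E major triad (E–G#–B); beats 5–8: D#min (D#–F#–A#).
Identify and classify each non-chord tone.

F4 (beat 3) — neighbor tone; E4 (beat 7) — escape tone.

The harmony at that moment is E major triad (E, G#, B); F4 is not a chord tone.
It is approached by step up from E4 and left by step down to E4.
Step away and step back to the same note — a neighbor tone (upper neighbor).
The harmony at that moment is D# minor triad (D#, F#, A#); E4 is not a chord tone.
It is approached by step down from F#4 and left by leap up to A#4.
Step in, leap out — an escape tone.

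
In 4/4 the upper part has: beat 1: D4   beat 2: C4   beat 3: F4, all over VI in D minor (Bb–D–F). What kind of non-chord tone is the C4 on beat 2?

Escape tone.

The harmony at that moment is Bb major triad (Bb, D, F); C4 is not a chord tone.
It is approached by step down from D4 and left by leap up to F4.
Step in, leap out, on a weak beat — an escape tone.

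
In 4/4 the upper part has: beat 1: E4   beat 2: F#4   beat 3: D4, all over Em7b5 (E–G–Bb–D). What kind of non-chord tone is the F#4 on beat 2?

Escape tone.

The harmony at that moment is E half-diminished seventh chord (E, G, Bb, D); F#4 is not a chord tone.
It is approached by step up from E4 and left by leap down to D4.
Step in, leap out, on a weak beat — an escape tone.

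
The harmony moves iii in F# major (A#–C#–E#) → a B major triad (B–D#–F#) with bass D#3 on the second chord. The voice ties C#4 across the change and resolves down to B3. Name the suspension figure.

At the second chord the bass is D#3. The suspended C#4 lies a seventh above the bass; after resolving down by step to B3, the interval above the bass becomes a sixth.
Suspension figures are named by those two intervals: 7–6.

7–6 suspension.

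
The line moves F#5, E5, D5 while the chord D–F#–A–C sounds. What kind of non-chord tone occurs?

E5 is a passing tone.

The harmony at that moment is D dominant seventh chord (D, F#, A, C); E5 is not a chord tone.
It is approached by step down from F#5 and left by step down to D5.
Step in, step out in the same direction — a passing tone.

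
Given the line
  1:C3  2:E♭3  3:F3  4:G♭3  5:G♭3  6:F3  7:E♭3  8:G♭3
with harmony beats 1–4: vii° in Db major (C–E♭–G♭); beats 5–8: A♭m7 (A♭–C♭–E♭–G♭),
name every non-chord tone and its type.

The harmony at that moment is C diminished triad (C, E♭, G♭); F3 is not a chord tone.
It is approached by step up from E♭3 and left by step up to G♭3.
Step in, step out in the same direction — a passing tone.
The harmony at that moment is A♭ minor seventh chord (A♭, C♭, E♭, G♭); F3 is not a chord tone.
It is approached by step down from G♭3 and left by step down to E♭3.
Step in, step out in the same direction — a passing tone.

F3 (beat 3) — passing tone; F3 (beat 6) — passing tone.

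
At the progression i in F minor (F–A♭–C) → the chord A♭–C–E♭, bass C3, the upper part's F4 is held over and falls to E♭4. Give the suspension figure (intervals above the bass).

4–3 suspension.

At the second chord the bass is C3. The suspended F4 lies a fourth above the bass; after resolving down by step to E♭4, the interval above the bass becomes a third.
Suspension figures are named by those two intervals: 4–3.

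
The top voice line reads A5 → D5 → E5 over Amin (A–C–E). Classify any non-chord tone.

D5 is an appoggiatura.

The harmony at that moment is A minor triad (A, C, E); D5 is not a chord tone.
It is approached by leap down from A5 and left by step up to E5.
Leap in, step out — an appoggiatura.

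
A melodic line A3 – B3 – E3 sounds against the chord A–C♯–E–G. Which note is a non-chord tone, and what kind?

B3 is an escape tone.

The harmony at that moment is A dominant seventh chord (A, C♯, E, G); B3 is not a chord tone.
It is approached by step up from A3 and left by leap down to E3.
Step in, leap out — an escape tone.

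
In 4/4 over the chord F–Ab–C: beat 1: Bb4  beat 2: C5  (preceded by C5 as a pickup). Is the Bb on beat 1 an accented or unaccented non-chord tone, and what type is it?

The harmony at that moment is F minor triad (F, Ab, C); Bb4 is not a chord tone.
It is approached by step down from C5 and left by step up to C5.
Step away and step back to the same note — a neighbor tone (lower neighbor).
It falls on the downbeat, so it is accented.

Accented neighbor tone.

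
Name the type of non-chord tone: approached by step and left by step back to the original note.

Approach: by step. Departure: by step in the opposite direction, back to the starting pitch.
Stepwise on both sides but reversing to return to the same chord tone — a neighbor tone. (Had it continued onward in the same direction it would be a passing tone instead.)

Neighbor tone.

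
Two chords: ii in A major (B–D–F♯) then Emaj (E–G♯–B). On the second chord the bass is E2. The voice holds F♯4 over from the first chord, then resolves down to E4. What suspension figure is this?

9–8 suspension.

At the second chord the bass is E2. The suspended F♯4 lies a ninth above the bass; after resolving down by step to E4, the interval above the bass becomes an octave.
Suspension figures are named by those two intervals: 9–8.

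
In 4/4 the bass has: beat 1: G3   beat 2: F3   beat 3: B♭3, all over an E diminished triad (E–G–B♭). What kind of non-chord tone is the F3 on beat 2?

The harmony at that moment is E diminished triad (E, G, B♭); F3 is not a chord tone.
It is approached by step down from G3 and left by leap up to B♭3.
Step in, leap out, on a weak beat — an escape tone.

Escape tone.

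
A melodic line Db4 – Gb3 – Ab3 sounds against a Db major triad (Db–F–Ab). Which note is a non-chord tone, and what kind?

Gb3 is an appoggiatura.

The harmony at that moment is Db major triad (Db, F, Ab); Gb3 is not a chord tone.
It is approached by leap down from Db4 and left by step up to Ab3.
Leap in, step out — an appoggiatura.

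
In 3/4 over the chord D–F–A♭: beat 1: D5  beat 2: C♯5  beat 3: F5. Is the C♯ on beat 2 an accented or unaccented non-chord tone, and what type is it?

The harmony at that moment is D diminished triad (D, F, A♭); C♯5 is not a chord tone.
It is approached by step down from D5 and left by leap up to F5.
Step in, leap out — an escape tone.
It falls on a weak beat, so it is unaccented.

Unaccented escape tone.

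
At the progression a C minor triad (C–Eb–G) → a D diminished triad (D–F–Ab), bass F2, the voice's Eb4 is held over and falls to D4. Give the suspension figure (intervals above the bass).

At the second chord the bass is F2. The suspended Eb4 lies a seventh above the bass; after resolving down by step to D4, the interval above the bass becomes a sixth.
Suspension figures are named by those two intervals: 7–6.

7–6 suspension.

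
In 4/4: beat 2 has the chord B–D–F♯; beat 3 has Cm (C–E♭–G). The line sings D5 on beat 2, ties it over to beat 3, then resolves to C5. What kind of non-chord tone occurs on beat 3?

Suspension.

The harmony at that moment is C minor triad (C, E♭, G); D5 is not a chord tone.
It is held over (the same pitch as the preceding D5) and left by step down to C5.
Held over from the previous chord and resolving down by step — a suspension.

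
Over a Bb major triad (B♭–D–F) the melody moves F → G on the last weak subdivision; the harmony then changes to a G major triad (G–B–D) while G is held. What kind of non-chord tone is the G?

The harmony at that moment is B♭ major triad (B♭, D, F); G is not a chord tone.
It is approached by step up from F and then sustained as the same pitch into the next harmony.
Arriving early and becoming a chord tone when the harmony changes — an anticipation.

G is an anticipation.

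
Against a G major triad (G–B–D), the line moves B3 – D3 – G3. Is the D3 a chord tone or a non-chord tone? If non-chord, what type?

Chord tone (the fifth of G major triad).

G major triad contains G, B, D; D is the fifth, so it is a chord tone.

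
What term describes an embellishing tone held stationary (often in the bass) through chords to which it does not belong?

Approach: none. Departure: none — a single pitch is sustained while the chords change around it, passing through harmonies that do not contain it.
No melodic motion at all; the dissonance is created entirely by the moving harmonies against the stationary note — a pedal tone (pedal point).

Pedal tone.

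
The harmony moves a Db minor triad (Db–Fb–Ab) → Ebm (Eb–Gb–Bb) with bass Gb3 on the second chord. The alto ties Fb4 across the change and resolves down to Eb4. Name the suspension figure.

7–6 suspension.

At the second chord the bass is Gb3. The suspended Fb4 lies a seventh above the bass; after resolving down by step to Eb4, the interval above the bass becomes a sixth.
Suspension figures are named by those two intervals: 7–6.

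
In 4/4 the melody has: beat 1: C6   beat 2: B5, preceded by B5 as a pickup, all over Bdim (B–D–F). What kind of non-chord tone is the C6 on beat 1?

Upper neighbor tone.

The harmony at that moment is B diminished triad (B, D, F); C6 is not a chord tone.
It is approached by step up from B5 and left by step down to B5.
Step away and step back to the same note — a neighbor tone (upper neighbor).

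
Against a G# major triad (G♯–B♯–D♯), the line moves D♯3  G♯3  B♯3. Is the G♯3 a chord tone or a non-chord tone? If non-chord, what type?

Chord tone (the root of G# major triad).

G# major triad contains G♯, B♯, D♯; G♯ is the root, so it is a chord tone.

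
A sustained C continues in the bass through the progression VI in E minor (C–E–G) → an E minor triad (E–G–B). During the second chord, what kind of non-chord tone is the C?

The harmony at that moment is E minor triad (E, G, B); C is not a chord tone.
It is held over (the same pitch as the preceding C) and then sustained as the same pitch into the next harmony.
Sustained through a change of harmony — a pedal tone.

Pedal tone (pedal point).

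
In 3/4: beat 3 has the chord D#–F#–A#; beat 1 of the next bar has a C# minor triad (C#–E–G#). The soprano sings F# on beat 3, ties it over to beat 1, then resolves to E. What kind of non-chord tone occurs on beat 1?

The harmony at that moment is C# minor triad (C#, E, G#); F# is not a chord tone.
It is held over (the same pitch as the preceding F#) and left by step down to E.
Held over from the previous chord and resolving down by step — a suspension.

Suspension.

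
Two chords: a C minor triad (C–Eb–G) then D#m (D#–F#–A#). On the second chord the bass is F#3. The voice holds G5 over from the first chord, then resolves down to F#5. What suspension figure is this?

9–8 suspension.

At the second chord the bass is F#3. The suspended G5 lies a ninth above the bass; after resolving down by step to F#5, the interval above the bass becomes an octave.
Suspension figures are named by those two intervals: 9–8.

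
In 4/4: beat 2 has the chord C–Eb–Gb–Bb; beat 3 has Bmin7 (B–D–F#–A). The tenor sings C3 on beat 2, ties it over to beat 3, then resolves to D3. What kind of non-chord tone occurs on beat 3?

The harmony at that moment is B minor seventh chord (B, D, F#, A); C3 is not a chord tone.
It is held over (the same pitch as the preceding C3) and left by step up to D3.
Held over from the previous chord and resolving up by step — a retardation.

Retardation.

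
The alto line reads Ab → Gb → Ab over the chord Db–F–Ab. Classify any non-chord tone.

The harmony at that moment is Db major triad (Db, F, Ab); Gb is not a chord tone.
It is approached by step down from Ab and left by step up to Ab.
Step away and step back to the same note — a neighbor tone (lower neighbor).

Gb is a neighbor tone.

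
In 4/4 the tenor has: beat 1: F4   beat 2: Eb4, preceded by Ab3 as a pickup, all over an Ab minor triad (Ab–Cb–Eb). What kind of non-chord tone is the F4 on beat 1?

The harmony at that moment is Ab minor triad (Ab, Cb, Eb); F4 is not a chord tone.
It is approached by leap up from Ab3 and left by step down to Eb4.
Leap in, step out, metrically accented — an appoggiatura.

Appoggiatura.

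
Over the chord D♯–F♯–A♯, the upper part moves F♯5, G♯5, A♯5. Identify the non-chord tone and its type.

The harmony at that moment is D♯ minor triad (D♯, F♯, A♯); G♯5 is not a chord tone.
It is approached by step up from F♯5 and left by step up to A♯5.
Step in, step out in the same direction — a passing tone.

G♯5 is a passing tone.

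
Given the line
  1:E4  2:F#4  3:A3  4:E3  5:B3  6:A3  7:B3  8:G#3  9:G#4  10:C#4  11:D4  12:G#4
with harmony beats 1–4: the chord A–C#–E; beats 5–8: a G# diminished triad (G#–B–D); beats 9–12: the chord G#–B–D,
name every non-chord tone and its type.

The harmony at that moment is A major triad (A, C#, E); F#4 is not a chord tone.
It is approached by step up from E4 and left by leap down to A3.
Step in, leap out — an escape tone.
The harmony at that moment is G# diminished triad (G#, B, D); A3 is not a chord tone.
It is approached by step down from B3 and left by step up to B3.
Step away and step back to the same note — a neighbor tone (lower neighbor).
The harmony at that moment is G# diminished triad (G#, B, D); C#4 is not a chord tone.
It is approached by leap down from G#4 and left by step up to D4.
Leap in, step out — an appoggiatura.

F#4 (beat 2) — escape tone; A3 (beat 6) — neighbor tone; C#4 (beat 10) — appoggiatura.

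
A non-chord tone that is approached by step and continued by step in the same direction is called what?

Passing tone.

Approach: by step. Departure: by step, continuing in the same direction.
Stepwise on both sides with no change of direction means the note fills in the space between two different chord tones — a passing tone. (Had it turned back to its starting note it would be a neighbor tone instead.)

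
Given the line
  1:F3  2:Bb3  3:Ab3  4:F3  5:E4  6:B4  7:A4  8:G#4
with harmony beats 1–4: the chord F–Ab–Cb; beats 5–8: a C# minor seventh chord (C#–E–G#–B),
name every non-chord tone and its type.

Bb3 (beat 2) — appoggiatura; A4 (beat 7) — passing tone.

The harmony at that moment is F diminished triad (F, Ab, Cb); Bb3 is not a chord tone.
It is approached by leap up from F3 and left by step down to Ab3.
Leap in, step out — an appoggiatura.
The harmony at that moment is C# minor seventh chord (C#, E, G#, B); A4 is not a chord tone.
It is approached by step down from B4 and left by step down to G#4.
Step in, step out in the same direction — a passing tone.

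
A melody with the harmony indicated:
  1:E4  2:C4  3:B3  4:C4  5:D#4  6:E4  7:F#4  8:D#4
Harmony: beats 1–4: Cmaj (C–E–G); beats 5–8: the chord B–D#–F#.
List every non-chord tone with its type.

B3 (beat 3) — neighbor tone; E4 (beat 6) — passing tone.

The harmony at that moment is C major triad (C, E, G); B3 is not a chord tone.
It is approached by step down from C4 and left by step up to C4.
Step away and step back to the same note — a neighbor tone (lower neighbor).
The harmony at that moment is B major triad (B, D#, F#); E4 is not a chord tone.
It is approached by step up from D#4 and left by step up to F#4.
Step in, step out in the same direction — a passing tone.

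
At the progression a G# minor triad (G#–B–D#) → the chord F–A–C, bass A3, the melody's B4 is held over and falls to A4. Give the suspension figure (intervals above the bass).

9–8 suspension.

At the second chord the bass is A3. The suspended B4 lies a ninth above the bass; after resolving down by step to A4, the interval above the bass becomes an octave.
Suspension figures are named by those two intervals: 9–8.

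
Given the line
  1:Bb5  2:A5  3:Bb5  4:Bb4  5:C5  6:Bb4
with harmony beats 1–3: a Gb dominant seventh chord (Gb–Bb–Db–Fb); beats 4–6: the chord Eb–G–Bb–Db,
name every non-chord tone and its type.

A5 (beat 2) — neighbor tone; C5 (beat 5) — neighbor tone.

The harmony at that moment is Gb dominant seventh chord (Gb, Bb, Db, Fb); A5 is not a chord tone.
It is approached by step down from Bb5 and left by step up to Bb5.
Step away and step back to the same note — a neighbor tone (lower neighbor).
The harmony at that moment is Eb dominant seventh chord (Eb, G, Bb, Db); C5 is not a chord tone.
It is approached by step up from Bb4 and left by step down to Bb4.
Step away and step back to the same note — a neighbor tone (upper neighbor).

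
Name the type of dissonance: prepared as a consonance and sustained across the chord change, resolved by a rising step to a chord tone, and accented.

Approach: by preparation — the pitch is first a chord tone, then held (tied or repeated) while the harmony changes under it. Departure: up by step. Metric position: strong.
A prepared dissonance that resolves upward by step — a retardation. (The same figure resolving downward would be a suspension.)

Retardation.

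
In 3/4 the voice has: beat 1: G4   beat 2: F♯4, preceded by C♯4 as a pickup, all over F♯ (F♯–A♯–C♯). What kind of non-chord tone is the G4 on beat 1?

Appoggiatura.

The harmony at that moment is F♯ major triad (F♯, A♯, C♯); G4 is not a chord tone.
It is approached by leap up from C♯4 and left by step down to F♯4.
Leap in, step out, metrically accented — an appoggiatura.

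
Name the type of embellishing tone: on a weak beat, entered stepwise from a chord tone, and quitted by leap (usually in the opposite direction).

Approach: by step. Departure: by leap. Metric position: weak.
Step in, leap out, from a weak position — an escape tone (échappée). (It is the mirror image of the appoggiatura, which leaps in and steps out on a strong beat.)

Escape tone.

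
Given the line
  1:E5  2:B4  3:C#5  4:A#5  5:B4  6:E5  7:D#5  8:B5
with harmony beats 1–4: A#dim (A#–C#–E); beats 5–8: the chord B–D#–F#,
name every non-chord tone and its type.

The harmony at that moment is A# diminished triad (A#, C#, E); B4 is not a chord tone.
It is approached by leap down from E5 and left by step up to C#5.
Leap in, step out — an appoggiatura.
The harmony at that moment is B major triad (B, D#, F#); E5 is not a chord tone.
It is approached by leap up from B4 and left by step down to D#5.
Leap in, step out — an appoggiatura.

B4 (beat 2) — appoggiatura; E5 (beat 6) — appoggiatura.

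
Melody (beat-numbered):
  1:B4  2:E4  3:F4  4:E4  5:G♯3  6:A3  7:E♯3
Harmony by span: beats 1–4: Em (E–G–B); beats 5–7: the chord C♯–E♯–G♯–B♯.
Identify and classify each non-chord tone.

The harmony at that moment is E minor triad (E, G, B); F4 is not a chord tone.
It is approached by step up from E4 and left by step down to E4.
Step away and step back to the same note — a neighbor tone (upper neighbor).
The harmony at that moment is C♯ major seventh chord (C♯, E♯, G♯, B♯); A3 is not a chord tone.
It is approached by step up from G♯3 and left by leap down to E♯3.
Step in, leap out — an escape tone.

F4 (beat 3) — neighbor tone; A3 (beat 6) — escape tone.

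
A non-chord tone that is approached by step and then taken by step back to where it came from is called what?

Neighbor tone.

Approach: by step. Departure: by step in the opposite direction, back to the starting pitch.
Stepwise on both sides but reversing to return to the same chord tone — a neighbor tone. (Had it continued onward in the same direction it would be a passing tone instead.)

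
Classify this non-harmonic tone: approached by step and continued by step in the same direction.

Passing tone.

Approach: by step. Departure: by step, continuing in the same direction.
Stepwise on both sides with no change of direction means the note fills in the space between two different chord tones — a passing tone. (Had it turned back to its starting note it would be a neighbor tone instead.)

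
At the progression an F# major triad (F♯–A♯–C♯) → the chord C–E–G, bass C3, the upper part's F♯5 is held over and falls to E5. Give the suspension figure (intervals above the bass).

At the second chord the bass is C3. The suspended F♯5 lies a fourth above the bass; after resolving down by step to E5, the interval above the bass becomes a third.
Suspension figures are named by those two intervals: 4–3.

4–3 suspension.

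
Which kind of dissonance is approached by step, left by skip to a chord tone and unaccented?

Escape tone.

Approach: by step. Departure: by leap. Metric position: weak.
Step in, leap out, from a weak position — an escape tone (échappée). (It is the mirror image of the appoggiatura, which leaps in and steps out on a strong beat.)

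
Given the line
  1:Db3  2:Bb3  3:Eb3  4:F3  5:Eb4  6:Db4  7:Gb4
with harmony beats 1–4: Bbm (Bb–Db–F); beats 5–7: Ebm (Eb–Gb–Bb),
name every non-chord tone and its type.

Eb3 (beat 3) — appoggiatura; Db4 (beat 6) — escape tone.

The harmony at that moment is Bb minor triad (Bb, Db, F); Eb3 is not a chord tone.
It is approached by leap down from Bb3 and left by step up to F3.
Leap in, step out — an appoggiatura.
The harmony at that moment is Eb minor triad (Eb, Gb, Bb); Db4 is not a chord tone.
It is approached by step down from Eb4 and left by leap up to Gb4.
Step in, leap out — an escape tone.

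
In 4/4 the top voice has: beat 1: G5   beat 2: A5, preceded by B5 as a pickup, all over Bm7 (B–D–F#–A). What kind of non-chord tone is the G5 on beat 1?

The harmony at that moment is B minor seventh chord (B, D, F#, A); G5 is not a chord tone.
It is approached by leap down from B5 and left by step up to A5.
Leap in, step out, metrically accented — an appoggiatura.

Appoggiatura.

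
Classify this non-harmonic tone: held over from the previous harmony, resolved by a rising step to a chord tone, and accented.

Approach: by preparation — the pitch is first a chord tone, then held (tied or repeated) while the harmony changes under it. Departure: up by step. Metric position: strong.
A prepared dissonance that resolves upward by step — a retardation. (The same figure resolving downward would be a suspension.)

Retardation.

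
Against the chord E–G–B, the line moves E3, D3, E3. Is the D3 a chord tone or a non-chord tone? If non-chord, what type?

Non-chord tone — a neighbor tone.

The harmony at that moment is E minor triad (E, G, B); D3 is not a chord tone.
It is approached by step down from E3 and left by step up to E3.
Step away and step back to the same note — a neighbor tone (lower neighbor).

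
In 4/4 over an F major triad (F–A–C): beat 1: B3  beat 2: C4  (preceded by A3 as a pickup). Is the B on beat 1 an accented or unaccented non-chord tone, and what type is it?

Accented passing tone.

The harmony at that moment is F major triad (F, A, C); B3 is not a chord tone.
It is approached by step up from A3 and left by step up to C4.
Step in, step out in the same direction — a passing tone.
It falls on the downbeat, so it is accented.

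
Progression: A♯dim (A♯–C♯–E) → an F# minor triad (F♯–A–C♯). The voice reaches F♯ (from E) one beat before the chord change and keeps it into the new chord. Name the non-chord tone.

F♯ is an anticipation.

The harmony at that moment is A♯ diminished triad (A♯, C♯, E); F♯ is not a chord tone.
It is approached by step up from E and then sustained as the same pitch into the next harmony.
Arriving early and becoming a chord tone when the harmony changes — an anticipation.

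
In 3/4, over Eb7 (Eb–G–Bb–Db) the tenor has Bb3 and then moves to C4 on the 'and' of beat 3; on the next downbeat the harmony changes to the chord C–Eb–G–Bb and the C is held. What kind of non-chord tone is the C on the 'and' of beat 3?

Anticipation.

The harmony at that moment is Eb dominant seventh chord (Eb, G, Bb, Db); C4 is not a chord tone.
It is approached by step up from Bb3 and then sustained as the same pitch into the next harmony.
Arriving early and becoming a chord tone when the harmony changes — an anticipation.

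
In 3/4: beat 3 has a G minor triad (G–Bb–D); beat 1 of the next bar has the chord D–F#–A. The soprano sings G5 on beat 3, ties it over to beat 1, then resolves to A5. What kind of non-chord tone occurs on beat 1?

The harmony at that moment is D major triad (D, F#, A); G5 is not a chord tone.
It is held over (the same pitch as the preceding G5) and left by step up to A5.
Held over from the previous chord and resolving up by step — a retardation.

Retardation.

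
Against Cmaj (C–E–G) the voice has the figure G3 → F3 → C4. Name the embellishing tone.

The harmony at that moment is C major triad (C, E, G); F3 is not a chord tone.
It is approached by step down from G3 and left by leap up to C4.
Step in, leap out — an escape tone.

F3 is an escape tone.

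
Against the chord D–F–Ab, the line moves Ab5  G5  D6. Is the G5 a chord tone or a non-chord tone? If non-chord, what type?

The harmony at that moment is D diminished triad (D, F, Ab); G5 is not a chord tone.
It is approached by step down from Ab5 and left by leap up to D6.
Step in, leap out — an escape tone.

Non-chord tone — an escape tone.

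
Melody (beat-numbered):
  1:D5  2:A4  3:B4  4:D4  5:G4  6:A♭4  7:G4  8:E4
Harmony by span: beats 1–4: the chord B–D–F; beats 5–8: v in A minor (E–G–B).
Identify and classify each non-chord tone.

The harmony at that moment is B diminished triad (B, D, F); A4 is not a chord tone.
It is approached by leap down from D5 and left by step up to B4.
Leap in, step out — an appoggiatura.
The harmony at that moment is E minor triad (E, G, B); A♭4 is not a chord tone.
It is approached by step up from G4 and left by step down to G4.
Step away and step back to the same note — a neighbor tone (upper neighbor).

A4 (beat 2) — appoggiatura; A♭4 (beat 6) — neighbor tone.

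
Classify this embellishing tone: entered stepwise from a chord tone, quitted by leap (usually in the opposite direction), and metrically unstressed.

Approach: by step. Departure: by leap. Metric position: weak.
Step in, leap out, from a weak position — an escape tone (échappée). (It is the mirror image of the appoggiatura, which leaps in and steps out on a strong beat.)

Escape tone.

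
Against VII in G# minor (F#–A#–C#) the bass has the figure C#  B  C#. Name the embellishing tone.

The harmony at that moment is F# major triad (F#, A#, C#); B is not a chord tone.
It is approached by step down from C# and left by step up to C#.
Step away and step back to the same note — a neighbor tone (lower neighbor).

B is a neighbor tone.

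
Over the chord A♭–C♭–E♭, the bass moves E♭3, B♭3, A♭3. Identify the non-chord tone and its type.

The harmony at that moment is A♭ minor triad (A♭, C♭, E♭); B♭3 is not a chord tone.
It is approached by leap up from E♭3 and left by step down to A♭3.
Leap in, step out — an appoggiatura.

B♭3 is an appoggiatura.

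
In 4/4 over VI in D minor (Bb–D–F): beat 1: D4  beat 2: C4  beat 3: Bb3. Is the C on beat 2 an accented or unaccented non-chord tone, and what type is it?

Unaccented passing tone.

The harmony at that moment is Bb major triad (Bb, D, F); C4 is not a chord tone.
It is approached by step down from D4 and left by step down to Bb3.
Step in, step out in the same direction — a passing tone.
It falls on a weak beat, so it is unaccented.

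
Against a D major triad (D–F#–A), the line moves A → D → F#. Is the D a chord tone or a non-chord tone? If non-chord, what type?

Chord tone (the root of D major triad).

D major triad contains D, F#, A; D is the root, so it is a chord tone.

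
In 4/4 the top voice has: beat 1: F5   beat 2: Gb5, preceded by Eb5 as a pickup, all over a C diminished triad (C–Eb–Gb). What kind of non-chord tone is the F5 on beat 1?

The harmony at that moment is C diminished triad (C, Eb, Gb); F5 is not a chord tone.
It is approached by step up from Eb5 and left by step up to Gb5.
Step in, step out in the same direction — a passing tone.

Passing tone.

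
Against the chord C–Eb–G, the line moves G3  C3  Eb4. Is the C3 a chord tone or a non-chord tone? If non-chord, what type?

Chord tone (the root of C minor triad).

C minor triad contains C, Eb, G; C is the root, so it is a chord tone.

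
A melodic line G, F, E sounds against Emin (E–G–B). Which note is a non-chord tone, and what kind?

The harmony at that moment is E minor triad (E, G, B); F is not a chord tone.
It is approached by step down from G and left by step down to E.
Step in, step out in the same direction — a passing tone.

F is a passing tone.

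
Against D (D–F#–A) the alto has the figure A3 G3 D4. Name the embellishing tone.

The harmony at that moment is D major triad (D, F#, A); G3 is not a chord tone.
It is approached by step down from A3 and left by leap up to D4.
Step in, leap out — an escape tone.

G3 is an escape tone.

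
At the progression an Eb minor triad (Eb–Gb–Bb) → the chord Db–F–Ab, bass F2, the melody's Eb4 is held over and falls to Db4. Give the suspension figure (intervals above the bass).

At the second chord the bass is F2. The suspended Eb4 lies a seventh above the bass; after resolving down by step to Db4, the interval above the bass becomes a sixth.
Suspension figures are named by those two intervals: 7–6.

7–6 suspension.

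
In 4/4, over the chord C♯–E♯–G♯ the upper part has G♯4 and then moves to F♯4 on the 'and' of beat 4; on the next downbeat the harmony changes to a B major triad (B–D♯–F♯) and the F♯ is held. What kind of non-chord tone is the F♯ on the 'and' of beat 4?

Anticipation.

The harmony at that moment is C♯ major triad (C♯, E♯, G♯); F♯4 is not a chord tone.
It is approached by step down from G♯4 and then sustained as the same pitch into the next harmony.
Arriving early and becoming a chord tone when the harmony changes — an anticipation.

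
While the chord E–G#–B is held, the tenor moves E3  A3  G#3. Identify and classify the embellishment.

The harmony at that moment is E major triad (E, G#, B); A3 is not a chord tone.
It is approached by leap up from E3 and left by step down to G#3.
Leap in, step out — an appoggiatura.

A3 is an appoggiatura.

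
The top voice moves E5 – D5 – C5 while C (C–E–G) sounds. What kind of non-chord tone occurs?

The harmony at that moment is C major triad (C, E, G); D5 is not a chord tone.
It is approached by step down from E5 and left by step down to C5.
Step in, step out in the same direction — a passing tone.

D5 is a passing tone.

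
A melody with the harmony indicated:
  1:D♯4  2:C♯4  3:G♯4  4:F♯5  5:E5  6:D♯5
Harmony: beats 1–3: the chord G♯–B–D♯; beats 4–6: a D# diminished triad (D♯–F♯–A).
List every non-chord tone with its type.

The harmony at that moment is G♯ minor triad (G♯, B, D♯); C♯4 is not a chord tone.
It is approached by step down from D♯4 and left by leap up to G♯4.
Step in, leap out — an escape tone.
The harmony at that moment is D♯ diminished triad (D♯, F♯, A); E5 is not a chord tone.
It is approached by step down from F♯5 and left by step down to D♯5.
Step in, step out in the same direction — a passing tone.

C♯4 (beat 2) — escape tone; E5 (beat 5) — passing tone.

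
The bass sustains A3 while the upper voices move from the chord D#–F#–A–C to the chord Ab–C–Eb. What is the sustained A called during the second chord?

The harmony at that moment is Ab major triad (Ab, C, Eb); A3 is not a chord tone.
It is held over (the same pitch as the preceding A3) and then sustained as the same pitch into the next harmony.
Sustained through a change of harmony — a pedal tone.

Pedal tone (pedal point).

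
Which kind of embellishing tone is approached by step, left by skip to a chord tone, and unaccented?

Escape tone.

Approach: by step. Departure: by leap. Metric position: weak.
Step in, leap out, from a weak position — an escape tone (échappée). (It is the mirror image of the appoggiatura, which leaps in and steps out on a strong beat.)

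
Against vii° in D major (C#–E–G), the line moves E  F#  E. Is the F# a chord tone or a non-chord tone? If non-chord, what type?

Non-chord tone — a neighbor tone.

The harmony at that moment is C# diminished triad (C#, E, G); F# is not a chord tone.
It is approached by step up from E and left by step down to E.
Step away and step back to the same note — a neighbor tone (upper neighbor).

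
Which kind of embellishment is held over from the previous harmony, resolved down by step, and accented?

Approach: by preparation — the pitch is first a chord tone, then held (tied or repeated) while the harmony changes under it. Departure: down by step. Metric position: strong.
A prepared dissonance that resolves downward by step — a suspension. (The same figure resolving upward would be a retardation.)

Suspension.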